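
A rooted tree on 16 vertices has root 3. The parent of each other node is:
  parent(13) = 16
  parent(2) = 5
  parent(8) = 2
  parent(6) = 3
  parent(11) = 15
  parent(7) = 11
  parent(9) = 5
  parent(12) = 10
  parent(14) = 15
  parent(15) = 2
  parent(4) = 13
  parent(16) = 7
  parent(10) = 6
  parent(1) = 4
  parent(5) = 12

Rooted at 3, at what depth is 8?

6

Climbing from 8 to the root: 8 – 2 – 5 – 12 – 10 – 6 – 3. That's 6 steps.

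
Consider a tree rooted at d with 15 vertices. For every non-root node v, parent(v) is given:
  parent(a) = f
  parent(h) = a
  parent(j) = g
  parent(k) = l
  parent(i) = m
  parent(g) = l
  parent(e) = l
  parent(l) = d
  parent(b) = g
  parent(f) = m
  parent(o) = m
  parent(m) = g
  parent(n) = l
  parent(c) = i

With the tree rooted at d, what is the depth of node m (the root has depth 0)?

d → l → g → m — 3 edges.

3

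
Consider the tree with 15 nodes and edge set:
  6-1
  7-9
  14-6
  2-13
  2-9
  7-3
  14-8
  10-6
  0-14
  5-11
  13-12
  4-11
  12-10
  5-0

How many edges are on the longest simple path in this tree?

12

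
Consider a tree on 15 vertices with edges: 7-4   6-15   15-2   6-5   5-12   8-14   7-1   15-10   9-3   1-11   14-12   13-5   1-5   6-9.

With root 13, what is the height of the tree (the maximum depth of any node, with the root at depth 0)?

The longest root-to-leaf path is 13 → 5 → 1 → 7 → 4 (4 edges).

4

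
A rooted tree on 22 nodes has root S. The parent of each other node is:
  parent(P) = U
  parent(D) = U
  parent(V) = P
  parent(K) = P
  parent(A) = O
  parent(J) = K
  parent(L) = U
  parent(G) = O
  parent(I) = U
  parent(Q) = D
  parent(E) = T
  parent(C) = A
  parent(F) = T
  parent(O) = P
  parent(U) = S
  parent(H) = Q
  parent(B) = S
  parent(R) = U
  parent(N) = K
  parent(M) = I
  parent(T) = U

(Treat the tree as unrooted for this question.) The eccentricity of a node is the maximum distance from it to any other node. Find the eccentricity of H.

Distances from H peak at 7, attained at C.
H – Q – D – U – P – O – A – C

7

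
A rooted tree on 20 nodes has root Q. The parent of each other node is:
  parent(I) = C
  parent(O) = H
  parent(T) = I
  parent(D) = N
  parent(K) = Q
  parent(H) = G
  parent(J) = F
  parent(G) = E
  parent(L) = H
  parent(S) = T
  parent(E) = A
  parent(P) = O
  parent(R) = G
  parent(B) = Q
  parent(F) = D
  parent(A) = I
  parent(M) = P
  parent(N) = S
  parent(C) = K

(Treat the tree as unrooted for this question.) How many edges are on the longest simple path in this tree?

13

BFS from M reaches J last, at distance 13; BFS from J confirms no node is farther.
Path: M–P–O–H–G–E–A–I–T–S–N–D–F–J.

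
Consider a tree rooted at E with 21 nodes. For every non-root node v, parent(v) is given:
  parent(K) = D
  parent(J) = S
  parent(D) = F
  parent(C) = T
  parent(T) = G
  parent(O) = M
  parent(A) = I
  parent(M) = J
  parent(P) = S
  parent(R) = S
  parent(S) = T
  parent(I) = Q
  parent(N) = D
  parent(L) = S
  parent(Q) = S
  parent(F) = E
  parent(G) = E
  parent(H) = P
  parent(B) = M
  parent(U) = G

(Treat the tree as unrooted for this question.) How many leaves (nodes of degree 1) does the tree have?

Degree-1 nodes: A, B, C, H, K, L, N, O, R, U — 10 of them.

10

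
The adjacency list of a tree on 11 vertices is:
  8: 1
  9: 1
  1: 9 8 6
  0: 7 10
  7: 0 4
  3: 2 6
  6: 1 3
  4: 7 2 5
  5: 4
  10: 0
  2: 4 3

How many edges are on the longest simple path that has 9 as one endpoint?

8

The node farthest from 9 is 10, via 9-1-6-3-2-4-7-0-10 — 8 edges.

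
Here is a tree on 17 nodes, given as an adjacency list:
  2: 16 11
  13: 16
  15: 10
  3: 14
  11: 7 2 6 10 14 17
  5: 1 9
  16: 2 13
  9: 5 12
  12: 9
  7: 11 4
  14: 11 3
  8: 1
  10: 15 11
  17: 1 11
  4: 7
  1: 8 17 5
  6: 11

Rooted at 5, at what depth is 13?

Climbing from 13 to the root: 13–16–2–11–17–1–5. That's 6 steps.

6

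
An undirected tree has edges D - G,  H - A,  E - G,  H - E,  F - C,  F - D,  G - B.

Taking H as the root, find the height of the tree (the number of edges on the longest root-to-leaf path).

C sits deepest: H – E – G – D – F – C — 5 edges from the root.

5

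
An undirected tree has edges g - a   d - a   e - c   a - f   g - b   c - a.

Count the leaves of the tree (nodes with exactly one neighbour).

Degree-1 nodes: b, d, e, f — 4 of them.

4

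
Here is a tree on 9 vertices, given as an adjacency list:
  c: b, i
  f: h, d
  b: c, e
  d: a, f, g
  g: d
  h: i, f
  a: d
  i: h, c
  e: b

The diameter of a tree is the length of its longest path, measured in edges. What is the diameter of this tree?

7

BFS from g reaches e last, at distance 7; BFS from e confirms no node is farther.
Path: g–d–f–h–i–c–b–e.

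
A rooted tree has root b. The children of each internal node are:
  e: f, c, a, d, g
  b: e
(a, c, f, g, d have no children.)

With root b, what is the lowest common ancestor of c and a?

e

Path c→root: c e b; path a→root: a e b.
First common node: e.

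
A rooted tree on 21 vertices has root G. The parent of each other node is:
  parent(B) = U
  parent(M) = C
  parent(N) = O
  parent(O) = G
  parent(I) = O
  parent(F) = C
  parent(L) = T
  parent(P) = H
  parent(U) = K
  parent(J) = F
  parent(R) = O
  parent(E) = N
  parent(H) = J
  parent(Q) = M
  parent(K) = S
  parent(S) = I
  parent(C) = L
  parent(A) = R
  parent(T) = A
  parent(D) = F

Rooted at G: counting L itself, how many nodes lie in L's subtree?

9

Descendants of L (including itself): L, C, M, F, Q, D, J, H, P. That's 9.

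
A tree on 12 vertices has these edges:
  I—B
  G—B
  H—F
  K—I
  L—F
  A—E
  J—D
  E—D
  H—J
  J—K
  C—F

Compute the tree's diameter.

7

A longest path is G–B–I–K–J–D–E–A, with 7 edges.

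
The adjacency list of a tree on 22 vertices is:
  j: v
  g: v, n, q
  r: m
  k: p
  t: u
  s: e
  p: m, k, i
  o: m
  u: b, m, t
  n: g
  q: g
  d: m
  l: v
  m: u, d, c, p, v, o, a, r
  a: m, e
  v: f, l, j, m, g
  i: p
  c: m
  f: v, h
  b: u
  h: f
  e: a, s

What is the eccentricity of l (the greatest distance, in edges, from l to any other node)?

5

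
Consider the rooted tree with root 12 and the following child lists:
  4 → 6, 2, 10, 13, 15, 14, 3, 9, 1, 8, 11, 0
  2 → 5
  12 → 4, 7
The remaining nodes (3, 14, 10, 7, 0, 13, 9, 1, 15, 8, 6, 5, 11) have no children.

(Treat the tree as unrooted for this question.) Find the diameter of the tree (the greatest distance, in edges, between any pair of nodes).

4

A longest path is 7-12-4-2-5, with 4 edges.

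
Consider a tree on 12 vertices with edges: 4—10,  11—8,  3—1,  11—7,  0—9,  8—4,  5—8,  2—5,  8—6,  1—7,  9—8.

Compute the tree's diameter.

Starting from 3, a farthest node is 0 at distance 6.
One longest path: 3–1–7–11–8–9–0.
So the diameter is 6.

6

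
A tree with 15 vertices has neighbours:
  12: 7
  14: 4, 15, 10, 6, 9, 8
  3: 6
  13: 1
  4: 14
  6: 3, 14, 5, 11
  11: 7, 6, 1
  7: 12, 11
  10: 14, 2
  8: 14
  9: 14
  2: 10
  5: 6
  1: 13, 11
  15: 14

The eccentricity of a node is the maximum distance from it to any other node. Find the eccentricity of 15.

The node farthest from 15 is 12 (13 also at distance 5), via 15 – 14 – 6 – 11 – 7 – 12 — 5 edges.

5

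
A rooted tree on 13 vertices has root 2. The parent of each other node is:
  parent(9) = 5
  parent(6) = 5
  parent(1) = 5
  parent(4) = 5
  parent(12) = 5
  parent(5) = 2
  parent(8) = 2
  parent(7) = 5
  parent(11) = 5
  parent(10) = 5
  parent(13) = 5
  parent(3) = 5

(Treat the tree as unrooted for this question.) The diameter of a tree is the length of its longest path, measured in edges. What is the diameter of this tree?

3

BFS from 8 reaches 10 last, at distance 3; BFS from 10 confirms no node is farther.
Path: 8 - 2 - 5 - 10.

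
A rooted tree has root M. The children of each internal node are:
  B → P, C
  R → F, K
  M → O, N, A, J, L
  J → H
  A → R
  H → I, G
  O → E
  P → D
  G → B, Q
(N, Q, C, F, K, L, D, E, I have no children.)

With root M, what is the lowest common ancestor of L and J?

Path L→root: L M; path J→root: J M.
First common node: M.

M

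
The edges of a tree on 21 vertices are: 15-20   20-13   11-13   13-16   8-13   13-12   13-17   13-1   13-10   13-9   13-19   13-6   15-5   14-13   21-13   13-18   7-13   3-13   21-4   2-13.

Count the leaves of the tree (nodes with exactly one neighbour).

17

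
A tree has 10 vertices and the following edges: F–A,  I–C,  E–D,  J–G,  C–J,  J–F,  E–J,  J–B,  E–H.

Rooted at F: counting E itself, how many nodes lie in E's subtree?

The subtree rooted at E contains: E, H, D — 3 nodes.

3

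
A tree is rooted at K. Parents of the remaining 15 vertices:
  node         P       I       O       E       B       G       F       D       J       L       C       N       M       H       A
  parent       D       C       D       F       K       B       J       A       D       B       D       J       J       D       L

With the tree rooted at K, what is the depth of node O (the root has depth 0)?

5

Path from K to O: K–B–L–A–D–O, which has 5 edges.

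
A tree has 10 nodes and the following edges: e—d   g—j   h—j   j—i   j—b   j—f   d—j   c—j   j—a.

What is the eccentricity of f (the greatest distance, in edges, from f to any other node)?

3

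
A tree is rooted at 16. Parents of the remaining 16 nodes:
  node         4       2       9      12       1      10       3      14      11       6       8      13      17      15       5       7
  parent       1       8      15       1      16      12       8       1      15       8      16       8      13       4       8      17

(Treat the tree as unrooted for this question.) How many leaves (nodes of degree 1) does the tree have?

9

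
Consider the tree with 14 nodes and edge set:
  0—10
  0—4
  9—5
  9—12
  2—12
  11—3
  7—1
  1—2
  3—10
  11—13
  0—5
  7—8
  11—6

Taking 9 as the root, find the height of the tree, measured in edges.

6

The longest root-to-leaf path is 9 → 5 → 0 → 10 → 3 → 11 → 6 (6 edges).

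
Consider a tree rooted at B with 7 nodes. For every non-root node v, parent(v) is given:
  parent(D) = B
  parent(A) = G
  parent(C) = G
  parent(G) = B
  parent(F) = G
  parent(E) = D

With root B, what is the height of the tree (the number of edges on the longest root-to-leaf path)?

The longest root-to-leaf path is B–G–F (2 edges).

2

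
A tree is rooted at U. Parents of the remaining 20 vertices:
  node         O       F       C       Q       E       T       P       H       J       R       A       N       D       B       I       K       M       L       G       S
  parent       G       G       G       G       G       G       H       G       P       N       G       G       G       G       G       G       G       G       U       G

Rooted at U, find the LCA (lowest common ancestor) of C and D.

G

Path C→root: C G U; path D→root: D G U.
First common node: G.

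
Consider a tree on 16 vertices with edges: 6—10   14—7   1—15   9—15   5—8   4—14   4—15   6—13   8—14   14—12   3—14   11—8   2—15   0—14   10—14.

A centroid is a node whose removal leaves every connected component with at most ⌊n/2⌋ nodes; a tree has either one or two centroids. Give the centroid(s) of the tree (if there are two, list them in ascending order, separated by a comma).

14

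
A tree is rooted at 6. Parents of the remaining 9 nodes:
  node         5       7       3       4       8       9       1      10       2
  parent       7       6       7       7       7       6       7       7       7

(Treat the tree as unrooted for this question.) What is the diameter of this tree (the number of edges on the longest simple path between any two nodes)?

Starting from 9, a farthest node is 3 at distance 3.
One longest path: 9-6-7-3.
So the diameter is 3.

3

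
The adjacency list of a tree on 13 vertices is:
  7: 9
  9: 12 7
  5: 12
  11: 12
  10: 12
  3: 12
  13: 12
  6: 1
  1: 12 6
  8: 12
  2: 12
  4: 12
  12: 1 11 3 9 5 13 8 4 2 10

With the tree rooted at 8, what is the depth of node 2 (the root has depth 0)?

2

Climbing from 2 to the root: 2 → 12 → 8. That's 2 steps.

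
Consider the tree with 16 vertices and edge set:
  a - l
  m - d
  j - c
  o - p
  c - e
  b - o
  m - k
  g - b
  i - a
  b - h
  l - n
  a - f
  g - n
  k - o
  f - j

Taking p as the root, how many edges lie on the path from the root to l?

5

Climbing from l to the root: l–n–g–b–o–p. That's 5 steps.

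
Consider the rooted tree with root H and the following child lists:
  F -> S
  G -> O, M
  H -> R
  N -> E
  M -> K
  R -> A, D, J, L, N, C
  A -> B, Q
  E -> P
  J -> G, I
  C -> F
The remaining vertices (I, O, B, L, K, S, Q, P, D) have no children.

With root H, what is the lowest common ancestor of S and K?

R

Path S→root: S F C R H; path K→root: K M G J R H.
First common node: R.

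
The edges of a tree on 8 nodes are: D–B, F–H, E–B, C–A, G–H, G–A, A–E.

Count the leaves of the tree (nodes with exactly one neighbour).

Exactly 3 nodes have a single neighbour: C, D, F.

3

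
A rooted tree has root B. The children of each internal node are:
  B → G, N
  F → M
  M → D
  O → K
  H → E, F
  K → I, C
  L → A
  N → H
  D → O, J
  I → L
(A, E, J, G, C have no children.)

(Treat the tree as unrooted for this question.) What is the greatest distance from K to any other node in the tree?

8

A farthest node from K is G.
The path K – O – D – M – F – H – N – B – G has 8 edges.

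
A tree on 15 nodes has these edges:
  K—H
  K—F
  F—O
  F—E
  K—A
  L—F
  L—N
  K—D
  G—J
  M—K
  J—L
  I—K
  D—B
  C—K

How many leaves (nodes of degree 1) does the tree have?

Degree-1 nodes: A, B, C, E, G, H, I, M, N, O — 10 of them.

10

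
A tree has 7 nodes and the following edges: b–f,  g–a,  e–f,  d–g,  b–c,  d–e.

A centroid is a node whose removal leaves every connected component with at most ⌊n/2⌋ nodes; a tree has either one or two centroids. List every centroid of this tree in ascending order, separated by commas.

Removing e splits the tree into components of sizes 3, 3; the largest is 3 ≤ ⌊7/2⌋ = 3.
No neighbour of e does as well, so e is the unique centroid.

e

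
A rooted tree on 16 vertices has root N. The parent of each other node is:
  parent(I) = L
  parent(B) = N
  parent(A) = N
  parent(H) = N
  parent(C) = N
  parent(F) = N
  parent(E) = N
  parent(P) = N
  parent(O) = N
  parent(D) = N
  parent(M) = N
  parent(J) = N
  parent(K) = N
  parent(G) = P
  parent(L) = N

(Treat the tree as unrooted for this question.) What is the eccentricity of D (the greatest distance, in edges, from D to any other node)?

3

The node farthest from D is I (G also at distance 3), via D-N-L-I — 3 edges.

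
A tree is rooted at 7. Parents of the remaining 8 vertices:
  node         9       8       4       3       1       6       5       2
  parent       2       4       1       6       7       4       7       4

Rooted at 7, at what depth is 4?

2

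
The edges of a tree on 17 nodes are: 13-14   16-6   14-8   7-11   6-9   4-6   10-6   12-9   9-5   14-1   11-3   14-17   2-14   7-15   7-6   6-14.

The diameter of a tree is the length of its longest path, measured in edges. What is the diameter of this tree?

5

BFS from 3 reaches 1 last, at distance 5; BFS from 1 confirms no node is farther.
Path: 3 - 11 - 7 - 6 - 14 - 1.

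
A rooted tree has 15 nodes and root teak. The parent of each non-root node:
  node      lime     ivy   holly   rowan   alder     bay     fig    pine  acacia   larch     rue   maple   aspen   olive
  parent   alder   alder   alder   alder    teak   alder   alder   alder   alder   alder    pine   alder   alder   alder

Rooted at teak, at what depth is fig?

2

Path from teak to fig: teak–alder–fig, which has 2 edges.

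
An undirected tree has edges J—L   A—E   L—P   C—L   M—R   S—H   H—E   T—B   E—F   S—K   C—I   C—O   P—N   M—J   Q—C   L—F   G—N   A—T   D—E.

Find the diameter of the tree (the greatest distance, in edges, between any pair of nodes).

8

A longest path is K–S–H–E–F–L–J–M–R, with 8 edges.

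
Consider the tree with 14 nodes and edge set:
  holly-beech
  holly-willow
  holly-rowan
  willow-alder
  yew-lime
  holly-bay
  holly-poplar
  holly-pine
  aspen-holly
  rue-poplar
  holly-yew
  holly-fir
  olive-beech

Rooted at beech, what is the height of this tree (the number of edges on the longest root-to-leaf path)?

rue sits deepest: beech → holly → poplar → rue — 3 edges from the root.

3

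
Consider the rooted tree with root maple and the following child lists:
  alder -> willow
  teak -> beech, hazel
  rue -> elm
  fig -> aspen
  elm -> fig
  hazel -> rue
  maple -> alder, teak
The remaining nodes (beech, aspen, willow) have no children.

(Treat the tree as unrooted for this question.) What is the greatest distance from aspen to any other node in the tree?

8

The node farthest from aspen is willow, via aspen–fig–elm–rue–hazel–teak–maple–alder–willow — 8 edges.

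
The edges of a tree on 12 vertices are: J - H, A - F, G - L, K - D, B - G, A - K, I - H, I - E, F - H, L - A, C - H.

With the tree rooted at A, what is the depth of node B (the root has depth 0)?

3

Climbing from B to the root: B → G → L → A. That's 3 steps.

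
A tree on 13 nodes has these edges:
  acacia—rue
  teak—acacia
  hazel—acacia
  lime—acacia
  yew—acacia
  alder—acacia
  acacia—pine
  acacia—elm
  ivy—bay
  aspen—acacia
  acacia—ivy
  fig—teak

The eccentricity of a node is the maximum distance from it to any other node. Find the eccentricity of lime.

Distances from lime peak at 3, attained at bay (fig also at distance 3).
lime–acacia–ivy–bay

3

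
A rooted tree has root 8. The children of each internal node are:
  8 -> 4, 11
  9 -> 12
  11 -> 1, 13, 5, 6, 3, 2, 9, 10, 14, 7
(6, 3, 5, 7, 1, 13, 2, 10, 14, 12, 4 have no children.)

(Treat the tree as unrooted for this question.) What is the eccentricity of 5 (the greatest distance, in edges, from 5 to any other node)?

3

The node farthest from 5 is 12 (4 also at distance 3), via 5–11–9–12 — 3 edges.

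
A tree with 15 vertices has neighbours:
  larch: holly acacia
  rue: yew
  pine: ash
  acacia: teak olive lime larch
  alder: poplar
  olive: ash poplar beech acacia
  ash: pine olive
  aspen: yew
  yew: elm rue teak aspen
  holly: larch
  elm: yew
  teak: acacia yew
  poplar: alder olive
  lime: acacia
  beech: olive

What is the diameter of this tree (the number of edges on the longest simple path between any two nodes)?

6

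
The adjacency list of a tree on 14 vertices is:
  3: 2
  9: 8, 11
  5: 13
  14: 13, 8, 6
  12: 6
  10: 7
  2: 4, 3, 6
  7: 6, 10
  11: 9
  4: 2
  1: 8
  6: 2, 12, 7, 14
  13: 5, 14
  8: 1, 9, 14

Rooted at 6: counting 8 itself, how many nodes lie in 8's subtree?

4

The subtree rooted at 8 contains: 8, 9, 1, 11 — 4 nodes.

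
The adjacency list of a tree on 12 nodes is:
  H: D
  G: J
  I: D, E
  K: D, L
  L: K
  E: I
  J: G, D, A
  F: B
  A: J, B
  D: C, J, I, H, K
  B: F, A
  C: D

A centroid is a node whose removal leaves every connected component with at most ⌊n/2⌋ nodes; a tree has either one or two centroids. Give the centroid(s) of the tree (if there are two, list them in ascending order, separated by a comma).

D

If D is removed the pieces have sizes 5, 2, 2, 1, 1, all ≤ ⌊12/2⌋ = 6.
Every other node leaves some component of size > 6, so the centroid is unique.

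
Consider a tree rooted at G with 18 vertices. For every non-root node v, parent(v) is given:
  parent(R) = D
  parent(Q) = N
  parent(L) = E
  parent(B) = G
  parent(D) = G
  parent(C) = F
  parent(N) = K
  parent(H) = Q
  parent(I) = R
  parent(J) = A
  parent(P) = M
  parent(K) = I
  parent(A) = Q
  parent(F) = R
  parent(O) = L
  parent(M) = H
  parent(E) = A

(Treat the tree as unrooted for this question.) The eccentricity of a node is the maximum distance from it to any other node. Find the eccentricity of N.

6

Distances from N peak at 6, attained at B.
N – K – I – R – D – G – B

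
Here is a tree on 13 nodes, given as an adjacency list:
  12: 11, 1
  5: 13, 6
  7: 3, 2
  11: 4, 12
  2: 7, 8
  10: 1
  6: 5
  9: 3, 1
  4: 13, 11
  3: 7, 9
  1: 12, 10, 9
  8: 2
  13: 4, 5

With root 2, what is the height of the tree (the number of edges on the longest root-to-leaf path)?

6 sits deepest: 2–7–3–9–1–12–11–4–13–5–6 — 10 edges from the root.

10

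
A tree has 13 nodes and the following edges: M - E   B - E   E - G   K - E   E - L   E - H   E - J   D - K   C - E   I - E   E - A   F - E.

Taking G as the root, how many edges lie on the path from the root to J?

2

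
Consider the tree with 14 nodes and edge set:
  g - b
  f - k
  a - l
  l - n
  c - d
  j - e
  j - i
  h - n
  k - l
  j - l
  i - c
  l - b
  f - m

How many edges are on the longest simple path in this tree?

7

A longest path is d–c–i–j–l–k–f–m, with 7 edges.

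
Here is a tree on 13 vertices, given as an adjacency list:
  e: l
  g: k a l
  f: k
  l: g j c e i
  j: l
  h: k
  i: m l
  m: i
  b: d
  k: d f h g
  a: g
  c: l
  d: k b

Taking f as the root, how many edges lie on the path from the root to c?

Path from f to c: f–k–g–l–c, which has 4 edges.

4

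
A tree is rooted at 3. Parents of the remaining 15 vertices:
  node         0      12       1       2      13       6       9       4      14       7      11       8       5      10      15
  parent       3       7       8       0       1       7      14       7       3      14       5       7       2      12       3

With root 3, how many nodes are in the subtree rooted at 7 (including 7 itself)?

The subtree rooted at 7 contains: 7, 8, 12, 6, 4, 1, 10, 13 — 8 nodes.

8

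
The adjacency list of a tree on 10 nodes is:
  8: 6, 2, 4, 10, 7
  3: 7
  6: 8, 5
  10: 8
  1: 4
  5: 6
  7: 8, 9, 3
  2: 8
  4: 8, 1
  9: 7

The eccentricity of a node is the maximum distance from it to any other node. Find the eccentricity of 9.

4

A farthest node from 9 is 5 (1 also at distance 4).
The path 9-7-8-6-5 has 4 edges.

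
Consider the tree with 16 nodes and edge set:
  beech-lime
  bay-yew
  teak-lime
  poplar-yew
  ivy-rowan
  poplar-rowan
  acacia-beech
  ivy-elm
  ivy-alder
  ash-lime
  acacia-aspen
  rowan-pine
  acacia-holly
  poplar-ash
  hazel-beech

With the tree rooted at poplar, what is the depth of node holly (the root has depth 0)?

5

Climbing from holly to the root: holly → acacia → beech → lime → ash → poplar. That's 5 steps.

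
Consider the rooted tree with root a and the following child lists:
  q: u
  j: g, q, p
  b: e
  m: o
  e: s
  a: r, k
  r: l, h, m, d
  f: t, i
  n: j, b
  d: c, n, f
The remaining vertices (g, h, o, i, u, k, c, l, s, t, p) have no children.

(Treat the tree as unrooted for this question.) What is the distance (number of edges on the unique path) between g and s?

The path is g - j - n - b - e - s, which has 5 edges.

5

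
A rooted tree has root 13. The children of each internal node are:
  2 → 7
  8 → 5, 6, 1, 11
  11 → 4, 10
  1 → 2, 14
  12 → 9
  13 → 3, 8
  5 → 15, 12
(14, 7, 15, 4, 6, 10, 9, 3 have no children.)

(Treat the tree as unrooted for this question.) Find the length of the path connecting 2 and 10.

The path is 2 – 1 – 8 – 11 – 10, which has 4 edges.

4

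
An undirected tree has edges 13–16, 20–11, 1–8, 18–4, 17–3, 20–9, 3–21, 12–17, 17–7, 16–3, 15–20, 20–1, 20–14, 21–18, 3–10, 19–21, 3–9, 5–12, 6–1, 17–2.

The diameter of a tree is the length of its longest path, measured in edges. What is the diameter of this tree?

A longest path is 6 – 1 – 20 – 9 – 3 – 17 – 12 – 5, with 7 edges.

7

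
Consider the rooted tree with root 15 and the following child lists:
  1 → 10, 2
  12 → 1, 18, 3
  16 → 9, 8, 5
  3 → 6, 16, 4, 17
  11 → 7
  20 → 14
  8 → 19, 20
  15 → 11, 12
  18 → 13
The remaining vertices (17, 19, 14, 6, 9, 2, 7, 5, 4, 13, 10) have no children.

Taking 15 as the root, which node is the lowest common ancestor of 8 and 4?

3

8's ancestor chain is 8, 16, 3, 12, 15 and 4's is 4, 3, 12, 15; they first meet at 3.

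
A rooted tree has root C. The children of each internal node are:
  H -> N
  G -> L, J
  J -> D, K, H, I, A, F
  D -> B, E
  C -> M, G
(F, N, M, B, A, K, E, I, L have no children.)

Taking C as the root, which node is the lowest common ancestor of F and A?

Path F→root: F J G C; path A→root: A J G C.
First common node: J.

J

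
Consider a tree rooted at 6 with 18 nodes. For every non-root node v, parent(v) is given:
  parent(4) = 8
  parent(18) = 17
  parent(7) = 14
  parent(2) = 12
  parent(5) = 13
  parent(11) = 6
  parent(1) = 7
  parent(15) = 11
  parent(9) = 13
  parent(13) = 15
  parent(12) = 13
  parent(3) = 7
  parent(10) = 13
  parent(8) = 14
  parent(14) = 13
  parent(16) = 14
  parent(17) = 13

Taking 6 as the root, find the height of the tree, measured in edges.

A deepest node is 4, reached by 6 – 11 – 15 – 13 – 14 – 8 – 4.
That path has 6 edges, so the height is 6.

6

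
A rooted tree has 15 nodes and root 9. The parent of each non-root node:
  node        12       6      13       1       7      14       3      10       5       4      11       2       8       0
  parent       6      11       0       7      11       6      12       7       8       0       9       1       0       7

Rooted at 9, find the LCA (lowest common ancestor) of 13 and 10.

Ancestors of 13 (toward the root): 13, 0, 7, 11, 9.
Ancestors of 10: 10, 7, 11, 9.
The deepest node appearing in both lists is 7.

7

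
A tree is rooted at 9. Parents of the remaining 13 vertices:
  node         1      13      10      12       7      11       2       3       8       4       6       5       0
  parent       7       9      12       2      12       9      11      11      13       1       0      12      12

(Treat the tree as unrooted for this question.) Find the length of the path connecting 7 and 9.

The path is 7–12–2–11–9, which has 4 edges.

4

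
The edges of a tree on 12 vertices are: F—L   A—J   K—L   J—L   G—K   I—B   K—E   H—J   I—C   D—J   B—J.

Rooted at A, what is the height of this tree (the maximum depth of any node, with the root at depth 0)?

G sits deepest: A – J – L – K – G — 4 edges from the root.

4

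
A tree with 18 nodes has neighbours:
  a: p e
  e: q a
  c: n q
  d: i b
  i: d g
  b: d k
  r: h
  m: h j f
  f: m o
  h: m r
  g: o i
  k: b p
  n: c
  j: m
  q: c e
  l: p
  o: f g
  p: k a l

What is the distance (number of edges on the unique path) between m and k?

7

The path is m - f - o - g - i - d - b - k, which has 7 edges.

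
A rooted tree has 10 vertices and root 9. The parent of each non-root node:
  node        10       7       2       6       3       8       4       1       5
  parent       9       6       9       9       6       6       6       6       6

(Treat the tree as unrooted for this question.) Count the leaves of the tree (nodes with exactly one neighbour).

The leaves are 1, 2, 3, 4, 5, 7, 8, 10.
That is 8 leaves.

8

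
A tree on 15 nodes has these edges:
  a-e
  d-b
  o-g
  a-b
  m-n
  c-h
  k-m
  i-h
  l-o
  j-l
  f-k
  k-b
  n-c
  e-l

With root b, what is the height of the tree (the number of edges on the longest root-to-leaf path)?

6

The longest root-to-leaf path is b → k → m → n → c → h → i (6 edges).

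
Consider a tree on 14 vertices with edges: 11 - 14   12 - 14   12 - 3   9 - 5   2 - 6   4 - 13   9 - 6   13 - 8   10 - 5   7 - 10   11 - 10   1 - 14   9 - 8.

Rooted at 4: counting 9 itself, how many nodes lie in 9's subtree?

9's subtree: {9, 6, 5, 2, 10, 7, 11, 14, 1, 12, 3}, size 11.

11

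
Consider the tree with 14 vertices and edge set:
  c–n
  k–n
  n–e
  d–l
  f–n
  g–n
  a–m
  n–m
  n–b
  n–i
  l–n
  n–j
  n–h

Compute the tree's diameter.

BFS from d reaches a last, at distance 4; BFS from a confirms no node is farther.
Path: d – l – n – m – a.

4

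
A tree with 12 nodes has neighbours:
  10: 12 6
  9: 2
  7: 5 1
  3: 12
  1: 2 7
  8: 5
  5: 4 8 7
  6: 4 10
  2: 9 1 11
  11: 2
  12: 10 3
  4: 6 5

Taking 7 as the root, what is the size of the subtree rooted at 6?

4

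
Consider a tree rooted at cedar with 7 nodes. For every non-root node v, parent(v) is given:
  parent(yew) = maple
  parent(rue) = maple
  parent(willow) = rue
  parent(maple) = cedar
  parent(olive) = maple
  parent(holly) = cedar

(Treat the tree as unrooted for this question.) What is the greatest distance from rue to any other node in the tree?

3

Distances from rue peak at 3, attained at holly.
rue – maple – cedar – holly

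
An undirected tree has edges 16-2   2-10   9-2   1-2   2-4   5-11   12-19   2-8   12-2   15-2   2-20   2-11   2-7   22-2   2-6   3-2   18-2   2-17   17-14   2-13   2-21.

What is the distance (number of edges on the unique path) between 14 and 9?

3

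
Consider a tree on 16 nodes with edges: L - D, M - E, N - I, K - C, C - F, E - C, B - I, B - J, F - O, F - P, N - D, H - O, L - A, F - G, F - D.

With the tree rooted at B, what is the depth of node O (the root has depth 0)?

5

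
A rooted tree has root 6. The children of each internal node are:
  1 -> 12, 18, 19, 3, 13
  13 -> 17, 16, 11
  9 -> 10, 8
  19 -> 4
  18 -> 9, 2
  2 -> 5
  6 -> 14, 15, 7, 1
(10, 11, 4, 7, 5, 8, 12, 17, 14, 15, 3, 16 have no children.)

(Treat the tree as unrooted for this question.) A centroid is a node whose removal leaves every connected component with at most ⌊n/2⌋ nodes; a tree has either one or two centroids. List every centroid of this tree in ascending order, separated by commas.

1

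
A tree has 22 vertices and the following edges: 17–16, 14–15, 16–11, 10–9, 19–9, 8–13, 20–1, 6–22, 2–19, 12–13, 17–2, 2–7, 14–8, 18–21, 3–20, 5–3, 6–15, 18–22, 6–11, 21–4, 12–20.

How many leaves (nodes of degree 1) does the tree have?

5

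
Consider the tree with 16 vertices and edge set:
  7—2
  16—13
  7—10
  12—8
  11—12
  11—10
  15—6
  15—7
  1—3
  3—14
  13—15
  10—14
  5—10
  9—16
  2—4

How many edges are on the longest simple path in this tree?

8

BFS from 9 reaches 8 last, at distance 8; BFS from 8 confirms no node is farther.
Path: 9-16-13-15-7-10-11-12-8.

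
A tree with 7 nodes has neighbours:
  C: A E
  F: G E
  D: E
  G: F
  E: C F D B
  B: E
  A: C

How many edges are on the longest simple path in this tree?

Starting from A, a farthest node is G at distance 4.
One longest path: A - C - E - F - G.
So the diameter is 4.

4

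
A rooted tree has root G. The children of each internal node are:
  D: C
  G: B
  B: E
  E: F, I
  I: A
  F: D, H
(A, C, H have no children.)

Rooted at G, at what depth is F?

3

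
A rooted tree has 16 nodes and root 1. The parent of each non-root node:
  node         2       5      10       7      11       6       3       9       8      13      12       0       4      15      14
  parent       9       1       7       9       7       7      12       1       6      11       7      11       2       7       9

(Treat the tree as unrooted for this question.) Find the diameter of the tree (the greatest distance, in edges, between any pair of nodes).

5

Starting from 5, a farthest node is 3 at distance 5.
One longest path: 5 - 1 - 9 - 7 - 12 - 3.
So the diameter is 5.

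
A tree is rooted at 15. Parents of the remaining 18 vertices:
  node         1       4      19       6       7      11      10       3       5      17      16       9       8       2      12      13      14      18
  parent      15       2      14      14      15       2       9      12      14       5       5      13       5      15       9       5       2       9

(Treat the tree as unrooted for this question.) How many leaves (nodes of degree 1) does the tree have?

12

Degree-1 nodes: 1, 3, 4, 6, 7, 8, 10, 11, 16, 17, 18, 19 — 12 of them.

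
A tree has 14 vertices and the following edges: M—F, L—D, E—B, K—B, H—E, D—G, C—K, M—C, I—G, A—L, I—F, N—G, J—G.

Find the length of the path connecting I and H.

I - F - M - C - K - B - E - H: 7 edges.

7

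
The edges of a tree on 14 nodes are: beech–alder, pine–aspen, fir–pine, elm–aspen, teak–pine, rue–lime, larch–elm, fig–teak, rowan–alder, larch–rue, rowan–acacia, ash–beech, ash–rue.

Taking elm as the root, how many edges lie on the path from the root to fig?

4

Climbing from fig to the root: fig → teak → pine → aspen → elm. That's 4 steps.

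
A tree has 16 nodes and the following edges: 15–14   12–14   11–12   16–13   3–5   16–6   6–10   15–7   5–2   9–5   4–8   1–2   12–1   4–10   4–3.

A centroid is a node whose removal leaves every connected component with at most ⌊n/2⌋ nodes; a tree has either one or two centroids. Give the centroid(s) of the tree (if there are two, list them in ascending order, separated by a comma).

5

Removing 5 splits the tree into components of sizes 7, 7, 1; the largest is 7 ≤ ⌊16/2⌋ = 8.
No neighbour of 5 does as well, so 5 is the unique centroid.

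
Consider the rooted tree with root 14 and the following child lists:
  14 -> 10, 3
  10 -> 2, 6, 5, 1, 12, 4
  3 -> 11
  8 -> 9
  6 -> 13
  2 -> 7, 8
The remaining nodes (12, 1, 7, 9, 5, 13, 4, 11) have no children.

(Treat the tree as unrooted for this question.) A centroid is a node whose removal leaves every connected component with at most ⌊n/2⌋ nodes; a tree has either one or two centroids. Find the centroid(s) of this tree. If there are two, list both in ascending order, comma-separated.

Removing 10 splits the tree into components of sizes 4, 3, 2, 1, 1, 1, 1; the largest is 4 ≤ ⌊14/2⌋ = 7.
No neighbour of 10 does as well, so 10 is the unique centroid.

10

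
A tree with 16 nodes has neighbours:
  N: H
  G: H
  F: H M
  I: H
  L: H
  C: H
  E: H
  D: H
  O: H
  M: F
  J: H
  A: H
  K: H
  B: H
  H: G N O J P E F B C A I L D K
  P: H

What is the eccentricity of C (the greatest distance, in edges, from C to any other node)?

3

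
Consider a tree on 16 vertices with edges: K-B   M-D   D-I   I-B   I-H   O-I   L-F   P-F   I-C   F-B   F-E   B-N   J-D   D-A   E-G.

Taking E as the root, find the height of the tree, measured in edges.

5

The longest root-to-leaf path is E-F-B-I-D-M (5 edges).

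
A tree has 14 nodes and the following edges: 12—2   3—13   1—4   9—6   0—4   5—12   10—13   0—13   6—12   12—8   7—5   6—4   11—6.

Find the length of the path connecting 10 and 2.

6

10 - 13 - 0 - 4 - 6 - 12 - 2: 6 edges.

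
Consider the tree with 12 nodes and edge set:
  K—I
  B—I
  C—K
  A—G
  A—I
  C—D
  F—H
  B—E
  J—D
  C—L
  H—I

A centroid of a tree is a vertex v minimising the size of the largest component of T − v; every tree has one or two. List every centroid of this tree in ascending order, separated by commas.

Delete I: the remaining components have sizes 5, 2, 2, 2. Max 5 ≤ 6, so I is a centroid.
No neighbour of I does as well, so I is the unique centroid.

I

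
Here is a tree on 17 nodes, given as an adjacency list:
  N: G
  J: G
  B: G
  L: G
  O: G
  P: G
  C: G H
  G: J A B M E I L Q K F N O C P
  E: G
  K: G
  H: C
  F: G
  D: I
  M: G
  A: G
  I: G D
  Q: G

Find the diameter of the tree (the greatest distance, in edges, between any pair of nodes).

4

Starting from H, a farthest node is D at distance 4.
One longest path: H-C-G-I-D.
So the diameter is 4.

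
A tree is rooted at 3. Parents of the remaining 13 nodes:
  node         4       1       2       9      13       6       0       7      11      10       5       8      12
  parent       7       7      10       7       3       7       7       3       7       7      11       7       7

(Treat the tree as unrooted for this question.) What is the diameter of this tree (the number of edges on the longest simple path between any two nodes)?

4

BFS from 2 reaches 13 last, at distance 4; BFS from 13 confirms no node is farther.
Path: 2 – 10 – 7 – 3 – 13.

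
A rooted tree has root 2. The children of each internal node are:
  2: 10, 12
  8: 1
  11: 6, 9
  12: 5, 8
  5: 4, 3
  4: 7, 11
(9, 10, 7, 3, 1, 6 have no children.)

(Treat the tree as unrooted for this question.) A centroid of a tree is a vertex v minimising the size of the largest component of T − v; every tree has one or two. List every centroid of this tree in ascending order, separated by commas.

5

Removing 5 splits the tree into components of sizes 5, 5, 1; the largest is 5 ≤ ⌊12/2⌋ = 6.
Every other node leaves some component of size > 6, so the centroid is unique.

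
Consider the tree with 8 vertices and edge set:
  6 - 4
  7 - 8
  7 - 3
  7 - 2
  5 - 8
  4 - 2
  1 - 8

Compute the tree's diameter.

Starting from 6, a farthest node is 5 at distance 5.
One longest path: 6 – 4 – 2 – 7 – 8 – 5.
So the diameter is 5.

5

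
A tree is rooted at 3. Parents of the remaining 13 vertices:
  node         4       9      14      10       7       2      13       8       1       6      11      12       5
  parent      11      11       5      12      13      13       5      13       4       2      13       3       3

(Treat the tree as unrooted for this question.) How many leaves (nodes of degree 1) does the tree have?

7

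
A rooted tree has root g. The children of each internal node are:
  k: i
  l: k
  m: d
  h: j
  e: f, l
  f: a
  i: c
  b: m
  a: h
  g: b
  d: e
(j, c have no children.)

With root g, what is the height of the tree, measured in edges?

8

j sits deepest: g – b – m – d – e – f – a – h – j — 8 edges from the root.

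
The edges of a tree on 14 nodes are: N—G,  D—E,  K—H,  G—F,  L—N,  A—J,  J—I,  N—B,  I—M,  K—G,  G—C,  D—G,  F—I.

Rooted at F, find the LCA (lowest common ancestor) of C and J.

F

C's ancestor chain is C, G, F and J's is J, I, F; they first meet at F.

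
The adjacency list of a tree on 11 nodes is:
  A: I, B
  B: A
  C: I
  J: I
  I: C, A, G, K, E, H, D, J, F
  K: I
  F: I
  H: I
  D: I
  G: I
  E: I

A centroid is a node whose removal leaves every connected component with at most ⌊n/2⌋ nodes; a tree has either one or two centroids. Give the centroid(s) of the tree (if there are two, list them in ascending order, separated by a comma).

I

If I is removed the pieces have sizes 2, 1, 1, 1, 1, 1, 1, 1, 1, all ≤ ⌊11/2⌋ = 5.
No neighbour of I does as well, so I is the unique centroid.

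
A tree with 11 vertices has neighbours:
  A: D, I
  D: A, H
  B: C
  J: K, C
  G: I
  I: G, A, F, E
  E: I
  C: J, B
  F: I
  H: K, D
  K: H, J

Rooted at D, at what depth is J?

3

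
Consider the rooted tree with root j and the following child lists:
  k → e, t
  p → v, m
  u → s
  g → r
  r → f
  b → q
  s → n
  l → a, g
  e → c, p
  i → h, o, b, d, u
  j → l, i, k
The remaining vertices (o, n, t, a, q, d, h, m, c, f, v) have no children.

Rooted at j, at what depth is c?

3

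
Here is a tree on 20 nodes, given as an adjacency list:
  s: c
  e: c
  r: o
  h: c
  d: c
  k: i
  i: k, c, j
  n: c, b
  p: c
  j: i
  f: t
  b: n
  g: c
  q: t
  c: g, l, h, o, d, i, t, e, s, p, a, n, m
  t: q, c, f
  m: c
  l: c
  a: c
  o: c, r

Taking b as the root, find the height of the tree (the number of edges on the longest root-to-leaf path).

The longest root-to-leaf path is b – n – c – i – k (4 edges).

4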